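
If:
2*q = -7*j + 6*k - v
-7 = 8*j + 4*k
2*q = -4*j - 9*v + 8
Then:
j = 8*v/15 - 37/30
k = 43/60 - 16*v/15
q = 97/15 - 167*v/30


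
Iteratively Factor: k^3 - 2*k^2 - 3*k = (k - 3)*(k^2 + k) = k*(k - 3)*(k + 1)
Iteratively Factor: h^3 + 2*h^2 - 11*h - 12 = (h + 1)*(h^2 + h - 12) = (h + 1)*(h + 4)*(h - 3)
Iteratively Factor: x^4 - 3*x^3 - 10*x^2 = (x - 5)*(x^3 + 2*x^2) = x*(x - 5)*(x^2 + 2*x) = x*(x - 5)*(x + 2)*(x)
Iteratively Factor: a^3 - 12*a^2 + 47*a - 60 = (a - 5)*(a^2 - 7*a + 12) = (a - 5)*(a - 4)*(a - 3)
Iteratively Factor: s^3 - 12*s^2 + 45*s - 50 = (s - 2)*(s^2 - 10*s + 25) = (s - 5)*(s - 2)*(s - 5)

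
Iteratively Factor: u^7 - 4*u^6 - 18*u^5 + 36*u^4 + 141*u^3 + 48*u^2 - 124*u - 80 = (u + 2)*(u^6 - 6*u^5 - 6*u^4 + 48*u^3 + 45*u^2 - 42*u - 40) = (u - 4)*(u + 2)*(u^5 - 2*u^4 - 14*u^3 - 8*u^2 + 13*u + 10) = (u - 5)*(u - 4)*(u + 2)*(u^4 + 3*u^3 + u^2 - 3*u - 2) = (u - 5)*(u - 4)*(u + 1)*(u + 2)*(u^3 + 2*u^2 - u - 2) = (u - 5)*(u - 4)*(u - 1)*(u + 1)*(u + 2)*(u^2 + 3*u + 2) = (u - 5)*(u - 4)*(u - 1)*(u + 1)^2*(u + 2)*(u + 2)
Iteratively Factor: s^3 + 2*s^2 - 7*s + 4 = (s - 1)*(s^2 + 3*s - 4) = (s - 1)*(s + 4)*(s - 1)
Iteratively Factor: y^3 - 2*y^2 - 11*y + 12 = (y - 4)*(y^2 + 2*y - 3) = (y - 4)*(y + 3)*(y - 1)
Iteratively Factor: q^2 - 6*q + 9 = (q - 3)*(q - 3)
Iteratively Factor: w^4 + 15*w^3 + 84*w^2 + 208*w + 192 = (w + 4)*(w^3 + 11*w^2 + 40*w + 48) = (w + 3)*(w + 4)*(w^2 + 8*w + 16) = (w + 3)*(w + 4)^2*(w + 4)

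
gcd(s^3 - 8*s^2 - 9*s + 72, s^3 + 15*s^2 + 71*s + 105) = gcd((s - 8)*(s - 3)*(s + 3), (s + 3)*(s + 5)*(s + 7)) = s + 3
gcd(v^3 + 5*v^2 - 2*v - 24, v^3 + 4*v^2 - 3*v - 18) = v^2 + v - 6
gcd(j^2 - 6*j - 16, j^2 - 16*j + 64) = j - 8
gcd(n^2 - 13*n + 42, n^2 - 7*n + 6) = n - 6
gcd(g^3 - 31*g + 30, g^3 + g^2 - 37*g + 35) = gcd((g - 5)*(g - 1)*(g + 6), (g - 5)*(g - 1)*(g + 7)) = g^2 - 6*g + 5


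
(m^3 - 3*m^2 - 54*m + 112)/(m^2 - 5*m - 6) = (-m^3 + 3*m^2 + 54*m - 112)/(-m^2 + 5*m + 6)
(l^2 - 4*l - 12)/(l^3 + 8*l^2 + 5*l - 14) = (l - 6)/(l^2 + 6*l - 7)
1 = 1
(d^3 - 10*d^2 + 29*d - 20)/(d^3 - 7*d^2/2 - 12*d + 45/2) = 2*(d^2 - 5*d + 4)/(2*d^2 + 3*d - 9)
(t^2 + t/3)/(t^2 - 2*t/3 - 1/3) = t/(t - 1)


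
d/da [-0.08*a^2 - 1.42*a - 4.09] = -0.16*a - 1.42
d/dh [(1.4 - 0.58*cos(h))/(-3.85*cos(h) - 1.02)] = -5.9816*sin(h)/(3.85*cos(h) + 1.02)^2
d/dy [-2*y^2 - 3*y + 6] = -4*y - 3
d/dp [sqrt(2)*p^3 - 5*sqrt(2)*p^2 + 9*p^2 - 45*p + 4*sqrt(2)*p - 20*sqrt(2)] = 3*sqrt(2)*p^2 - 10*sqrt(2)*p + 18*p - 45 + 4*sqrt(2)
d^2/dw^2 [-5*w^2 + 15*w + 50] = -10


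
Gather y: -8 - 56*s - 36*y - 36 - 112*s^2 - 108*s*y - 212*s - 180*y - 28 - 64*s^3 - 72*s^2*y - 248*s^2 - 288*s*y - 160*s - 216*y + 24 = -64*s^3 - 360*s^2 - 428*s + y*(-72*s^2 - 396*s - 432) - 48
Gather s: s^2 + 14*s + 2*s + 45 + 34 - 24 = s^2 + 16*s + 55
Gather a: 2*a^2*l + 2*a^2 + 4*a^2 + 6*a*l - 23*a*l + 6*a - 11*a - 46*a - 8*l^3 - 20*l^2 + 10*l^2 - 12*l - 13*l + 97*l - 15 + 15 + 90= a^2*(2*l + 6) + a*(-17*l - 51) - 8*l^3 - 10*l^2 + 72*l + 90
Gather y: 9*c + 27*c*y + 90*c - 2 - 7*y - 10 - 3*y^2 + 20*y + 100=99*c - 3*y^2 + y*(27*c + 13) + 88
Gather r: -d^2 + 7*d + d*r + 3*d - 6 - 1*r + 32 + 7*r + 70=-d^2 + 10*d + r*(d + 6) + 96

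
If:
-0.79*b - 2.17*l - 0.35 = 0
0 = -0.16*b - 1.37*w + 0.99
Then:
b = 6.1875 - 8.5625*w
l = 3.11722350230415*w - 2.41388248847926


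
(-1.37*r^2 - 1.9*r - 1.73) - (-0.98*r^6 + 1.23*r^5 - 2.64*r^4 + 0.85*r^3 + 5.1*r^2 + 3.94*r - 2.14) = 0.98*r^6 - 1.23*r^5 + 2.64*r^4 - 0.85*r^3 - 6.47*r^2 - 5.84*r + 0.41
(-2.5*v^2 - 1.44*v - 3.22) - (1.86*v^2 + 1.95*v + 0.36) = -4.36*v^2 - 3.39*v - 3.58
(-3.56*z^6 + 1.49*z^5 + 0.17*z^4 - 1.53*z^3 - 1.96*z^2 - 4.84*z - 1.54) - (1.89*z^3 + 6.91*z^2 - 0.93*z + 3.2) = -3.56*z^6 + 1.49*z^5 + 0.17*z^4 - 3.42*z^3 - 8.87*z^2 - 3.91*z - 4.74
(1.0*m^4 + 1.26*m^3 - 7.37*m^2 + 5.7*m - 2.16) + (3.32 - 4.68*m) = 1.0*m^4 + 1.26*m^3 - 7.37*m^2 + 1.02*m + 1.16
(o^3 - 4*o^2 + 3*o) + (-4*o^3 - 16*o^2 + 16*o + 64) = -3*o^3 - 20*o^2 + 19*o + 64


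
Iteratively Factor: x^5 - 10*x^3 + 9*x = (x + 3)*(x^4 - 3*x^3 - x^2 + 3*x) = (x - 1)*(x + 3)*(x^3 - 2*x^2 - 3*x) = x*(x - 1)*(x + 3)*(x^2 - 2*x - 3) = x*(x - 1)*(x + 1)*(x + 3)*(x - 3)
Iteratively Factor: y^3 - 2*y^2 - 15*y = (y - 5)*(y^2 + 3*y) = (y - 5)*(y + 3)*(y)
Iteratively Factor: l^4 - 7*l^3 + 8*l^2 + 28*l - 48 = (l - 2)*(l^3 - 5*l^2 - 2*l + 24) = (l - 4)*(l - 2)*(l^2 - l - 6) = (l - 4)*(l - 2)*(l + 2)*(l - 3)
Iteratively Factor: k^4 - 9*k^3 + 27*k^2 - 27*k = (k - 3)*(k^3 - 6*k^2 + 9*k) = (k - 3)^2*(k^2 - 3*k) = k*(k - 3)^2*(k - 3)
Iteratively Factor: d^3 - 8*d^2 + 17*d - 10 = (d - 1)*(d^2 - 7*d + 10) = (d - 5)*(d - 1)*(d - 2)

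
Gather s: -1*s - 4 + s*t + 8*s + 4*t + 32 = s*(t + 7) + 4*t + 28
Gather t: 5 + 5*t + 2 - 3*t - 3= 2*t + 4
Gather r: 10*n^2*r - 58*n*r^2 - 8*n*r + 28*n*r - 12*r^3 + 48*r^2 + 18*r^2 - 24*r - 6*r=-12*r^3 + r^2*(66 - 58*n) + r*(10*n^2 + 20*n - 30)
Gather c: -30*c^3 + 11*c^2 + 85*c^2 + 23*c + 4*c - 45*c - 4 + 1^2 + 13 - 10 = -30*c^3 + 96*c^2 - 18*c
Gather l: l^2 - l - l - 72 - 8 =l^2 - 2*l - 80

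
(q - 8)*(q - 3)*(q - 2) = q^3 - 13*q^2 + 46*q - 48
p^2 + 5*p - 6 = (p - 1)*(p + 6)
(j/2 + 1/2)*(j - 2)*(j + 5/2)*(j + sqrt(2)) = j^4/2 + sqrt(2)*j^3/2 + 3*j^3/4 - 9*j^2/4 + 3*sqrt(2)*j^2/4 - 9*sqrt(2)*j/4 - 5*j/2 - 5*sqrt(2)/2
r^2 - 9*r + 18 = (r - 6)*(r - 3)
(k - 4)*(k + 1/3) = k^2 - 11*k/3 - 4/3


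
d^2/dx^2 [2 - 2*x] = 0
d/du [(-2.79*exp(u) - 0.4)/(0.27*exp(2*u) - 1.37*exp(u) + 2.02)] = (0.7533*exp(2*u) + 0.216*exp(u) - 6.1838)*exp(u)/(0.0729*exp(4*u) - 0.7398*exp(3*u) + 2.9677*exp(2*u) - 5.5348*exp(u) + 4.0804)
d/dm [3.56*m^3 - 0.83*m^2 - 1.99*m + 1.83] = 10.68*m^2 - 1.66*m - 1.99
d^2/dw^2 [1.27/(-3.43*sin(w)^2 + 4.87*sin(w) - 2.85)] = (59.765692*sin(w)^4 - 63.642621*sin(w)^3 - 109.187615*sin(w)^2 + 144.912207*sin(w) - 35.411156)/(3.43*sin(w)^2 - 4.87*sin(w) + 2.85)^3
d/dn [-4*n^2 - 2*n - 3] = -8*n - 2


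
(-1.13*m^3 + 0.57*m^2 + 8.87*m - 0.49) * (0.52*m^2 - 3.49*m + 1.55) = -0.5876*m^5 + 4.2401*m^4 + 0.8716*m^3 - 30.3276*m^2 + 15.4586*m - 0.7595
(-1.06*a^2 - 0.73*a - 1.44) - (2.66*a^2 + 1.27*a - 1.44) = -3.72*a^2 - 2.0*a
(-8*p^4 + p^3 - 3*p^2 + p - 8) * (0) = 0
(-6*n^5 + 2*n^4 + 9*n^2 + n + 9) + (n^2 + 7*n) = -6*n^5 + 2*n^4 + 10*n^2 + 8*n + 9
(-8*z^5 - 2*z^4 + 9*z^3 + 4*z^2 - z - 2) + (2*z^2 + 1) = -8*z^5 - 2*z^4 + 9*z^3 + 6*z^2 - z - 1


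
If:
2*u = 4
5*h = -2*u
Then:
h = -4/5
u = 2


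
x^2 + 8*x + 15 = (x + 3)*(x + 5)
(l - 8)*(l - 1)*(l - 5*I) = l^3 - 9*l^2 - 5*I*l^2 + 8*l + 45*I*l - 40*I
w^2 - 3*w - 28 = (w - 7)*(w + 4)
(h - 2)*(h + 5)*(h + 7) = h^3 + 10*h^2 + 11*h - 70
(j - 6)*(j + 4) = j^2 - 2*j - 24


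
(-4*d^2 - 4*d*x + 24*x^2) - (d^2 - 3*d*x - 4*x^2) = -5*d^2 - d*x + 28*x^2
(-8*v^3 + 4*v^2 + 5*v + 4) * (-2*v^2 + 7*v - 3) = 16*v^5 - 64*v^4 + 42*v^3 + 15*v^2 + 13*v - 12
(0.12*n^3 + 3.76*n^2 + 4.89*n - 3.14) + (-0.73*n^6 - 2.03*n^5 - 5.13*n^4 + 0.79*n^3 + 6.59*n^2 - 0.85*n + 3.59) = -0.73*n^6 - 2.03*n^5 - 5.13*n^4 + 0.91*n^3 + 10.35*n^2 + 4.04*n + 0.45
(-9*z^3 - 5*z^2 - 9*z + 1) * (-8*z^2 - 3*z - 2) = 72*z^5 + 67*z^4 + 105*z^3 + 29*z^2 + 15*z - 2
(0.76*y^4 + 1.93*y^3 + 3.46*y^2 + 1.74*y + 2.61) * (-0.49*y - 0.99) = -0.3724*y^5 - 1.6981*y^4 - 3.6061*y^3 - 4.278*y^2 - 3.0015*y - 2.5839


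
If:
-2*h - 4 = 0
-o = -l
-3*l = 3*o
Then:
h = -2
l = 0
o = 0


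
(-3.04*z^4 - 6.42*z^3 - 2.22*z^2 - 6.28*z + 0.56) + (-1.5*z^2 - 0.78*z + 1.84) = -3.04*z^4 - 6.42*z^3 - 3.72*z^2 - 7.06*z + 2.4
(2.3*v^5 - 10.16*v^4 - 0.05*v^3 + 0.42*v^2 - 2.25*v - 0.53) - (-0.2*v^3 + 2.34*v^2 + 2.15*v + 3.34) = 2.3*v^5 - 10.16*v^4 + 0.15*v^3 - 1.92*v^2 - 4.4*v - 3.87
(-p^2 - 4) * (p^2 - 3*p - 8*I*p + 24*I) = -p^4 + 3*p^3 + 8*I*p^3 - 4*p^2 - 24*I*p^2 + 12*p + 32*I*p - 96*I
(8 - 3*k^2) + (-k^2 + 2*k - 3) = -4*k^2 + 2*k + 5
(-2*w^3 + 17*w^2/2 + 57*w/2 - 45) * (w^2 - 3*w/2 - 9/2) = -2*w^5 + 23*w^4/2 + 99*w^3/4 - 126*w^2 - 243*w/4 + 405/2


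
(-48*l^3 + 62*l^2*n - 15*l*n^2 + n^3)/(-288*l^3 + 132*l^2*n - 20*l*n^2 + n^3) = (l - n)/(6*l - n)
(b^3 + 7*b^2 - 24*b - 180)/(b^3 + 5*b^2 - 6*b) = (b^2 + b - 30)/(b*(b - 1))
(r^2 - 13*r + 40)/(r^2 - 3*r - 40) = (r - 5)/(r + 5)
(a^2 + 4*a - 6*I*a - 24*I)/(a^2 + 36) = (a + 4)/(a + 6*I)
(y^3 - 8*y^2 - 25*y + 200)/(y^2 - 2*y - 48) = (y^2 - 25)/(y + 6)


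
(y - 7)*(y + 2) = y^2 - 5*y - 14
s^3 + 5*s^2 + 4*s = s*(s + 1)*(s + 4)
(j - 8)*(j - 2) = j^2 - 10*j + 16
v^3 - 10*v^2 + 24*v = v*(v - 6)*(v - 4)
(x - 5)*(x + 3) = x^2 - 2*x - 15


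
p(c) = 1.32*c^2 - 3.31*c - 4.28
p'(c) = 2.64*c - 3.31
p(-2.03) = 7.88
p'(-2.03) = -8.67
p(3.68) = 1.42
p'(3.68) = 6.41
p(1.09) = -6.32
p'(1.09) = -0.43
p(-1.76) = 5.63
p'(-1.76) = -7.96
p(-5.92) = 61.58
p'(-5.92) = -18.94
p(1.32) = -6.35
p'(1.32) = 0.17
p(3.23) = -1.20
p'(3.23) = 5.22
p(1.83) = -5.92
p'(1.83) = 1.52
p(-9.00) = 132.43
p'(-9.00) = -27.07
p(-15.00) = 342.37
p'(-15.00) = -42.91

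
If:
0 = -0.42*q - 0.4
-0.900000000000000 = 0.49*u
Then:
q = -0.95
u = -1.84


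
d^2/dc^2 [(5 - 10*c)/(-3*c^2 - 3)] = 10*(4*c^2*(2*c - 1) + (1 - 6*c)*(c^2 + 1))/(3*(c^2 + 1)^3)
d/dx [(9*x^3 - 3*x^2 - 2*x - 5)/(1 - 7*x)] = (-126*x^3 + 48*x^2 - 6*x - 37)/(49*x^2 - 14*x + 1)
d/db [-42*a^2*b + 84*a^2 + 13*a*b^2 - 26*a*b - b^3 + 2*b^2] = -42*a^2 + 26*a*b - 26*a - 3*b^2 + 4*b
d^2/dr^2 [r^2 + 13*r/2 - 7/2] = 2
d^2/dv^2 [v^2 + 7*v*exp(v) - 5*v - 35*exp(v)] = 7*v*exp(v) - 21*exp(v) + 2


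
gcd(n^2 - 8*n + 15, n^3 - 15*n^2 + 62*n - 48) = 1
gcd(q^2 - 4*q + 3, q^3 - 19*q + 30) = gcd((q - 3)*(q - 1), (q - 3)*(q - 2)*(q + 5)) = q - 3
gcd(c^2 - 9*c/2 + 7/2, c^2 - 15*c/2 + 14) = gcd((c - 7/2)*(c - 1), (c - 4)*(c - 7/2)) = c - 7/2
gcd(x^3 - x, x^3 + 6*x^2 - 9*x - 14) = x + 1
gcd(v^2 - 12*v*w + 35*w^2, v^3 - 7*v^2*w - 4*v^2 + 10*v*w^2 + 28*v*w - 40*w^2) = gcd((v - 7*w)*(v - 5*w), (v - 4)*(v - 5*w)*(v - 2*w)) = v - 5*w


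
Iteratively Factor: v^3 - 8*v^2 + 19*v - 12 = (v - 1)*(v^2 - 7*v + 12) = (v - 3)*(v - 1)*(v - 4)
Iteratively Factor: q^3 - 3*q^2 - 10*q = (q)*(q^2 - 3*q - 10) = q*(q - 5)*(q + 2)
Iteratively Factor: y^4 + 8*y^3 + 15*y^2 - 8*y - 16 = (y + 4)*(y^3 + 4*y^2 - y - 4) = (y + 1)*(y + 4)*(y^2 + 3*y - 4) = (y - 1)*(y + 1)*(y + 4)*(y + 4)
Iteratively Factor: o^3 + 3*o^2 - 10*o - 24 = (o - 3)*(o^2 + 6*o + 8) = (o - 3)*(o + 2)*(o + 4)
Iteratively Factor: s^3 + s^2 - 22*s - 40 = (s + 4)*(s^2 - 3*s - 10) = (s - 5)*(s + 4)*(s + 2)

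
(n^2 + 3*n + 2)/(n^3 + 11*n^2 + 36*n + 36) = (n + 1)/(n^2 + 9*n + 18)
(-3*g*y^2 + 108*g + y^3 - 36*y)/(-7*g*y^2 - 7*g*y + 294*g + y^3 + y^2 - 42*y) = (-3*g*y - 18*g + y^2 + 6*y)/(-7*g*y - 49*g + y^2 + 7*y)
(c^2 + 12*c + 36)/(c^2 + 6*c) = (c + 6)/c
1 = 1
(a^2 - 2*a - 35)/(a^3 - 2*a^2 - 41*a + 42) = (a + 5)/(a^2 + 5*a - 6)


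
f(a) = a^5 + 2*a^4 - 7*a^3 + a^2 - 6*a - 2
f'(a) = 5*a^4 + 8*a^3 - 21*a^2 + 2*a - 6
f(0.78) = -8.36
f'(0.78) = -11.57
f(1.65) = -13.57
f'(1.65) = 13.12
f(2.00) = -2.00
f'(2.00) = 58.00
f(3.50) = 514.47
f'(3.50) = 837.06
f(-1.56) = 38.97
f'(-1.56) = -60.98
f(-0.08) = -1.51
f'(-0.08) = -6.30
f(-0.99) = 12.68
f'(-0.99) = -31.52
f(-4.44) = -291.20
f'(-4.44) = 814.04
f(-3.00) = 133.00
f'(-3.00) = -12.00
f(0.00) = -2.00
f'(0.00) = -6.00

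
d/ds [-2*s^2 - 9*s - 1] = -4*s - 9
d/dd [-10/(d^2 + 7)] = 20*d/(d^2 + 7)^2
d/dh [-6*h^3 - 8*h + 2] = -18*h^2 - 8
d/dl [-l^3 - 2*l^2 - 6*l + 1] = -3*l^2 - 4*l - 6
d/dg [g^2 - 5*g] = 2*g - 5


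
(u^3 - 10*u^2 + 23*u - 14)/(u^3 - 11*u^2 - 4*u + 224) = (u^2 - 3*u + 2)/(u^2 - 4*u - 32)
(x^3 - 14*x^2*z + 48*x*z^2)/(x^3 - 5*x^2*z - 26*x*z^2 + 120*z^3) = x*(x - 8*z)/(x^2 + x*z - 20*z^2)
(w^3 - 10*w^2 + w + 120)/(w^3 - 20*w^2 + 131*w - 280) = (w + 3)/(w - 7)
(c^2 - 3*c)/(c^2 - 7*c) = (c - 3)/(c - 7)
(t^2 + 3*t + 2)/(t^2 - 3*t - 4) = (t + 2)/(t - 4)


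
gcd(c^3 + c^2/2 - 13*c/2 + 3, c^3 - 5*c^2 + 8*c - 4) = c - 2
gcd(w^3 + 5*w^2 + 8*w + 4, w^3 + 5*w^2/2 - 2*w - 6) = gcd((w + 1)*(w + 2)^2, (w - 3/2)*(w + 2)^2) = w^2 + 4*w + 4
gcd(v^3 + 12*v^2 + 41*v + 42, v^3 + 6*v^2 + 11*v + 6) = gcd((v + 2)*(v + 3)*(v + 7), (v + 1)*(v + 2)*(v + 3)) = v^2 + 5*v + 6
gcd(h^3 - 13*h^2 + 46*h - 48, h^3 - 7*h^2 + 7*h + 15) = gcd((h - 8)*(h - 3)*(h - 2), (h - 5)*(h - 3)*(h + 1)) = h - 3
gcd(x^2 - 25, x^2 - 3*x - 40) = x + 5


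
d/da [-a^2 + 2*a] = 2 - 2*a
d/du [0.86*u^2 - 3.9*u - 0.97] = 1.72*u - 3.9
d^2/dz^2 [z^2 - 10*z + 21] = 2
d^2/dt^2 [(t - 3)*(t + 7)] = 2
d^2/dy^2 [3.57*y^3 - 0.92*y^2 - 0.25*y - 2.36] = 21.42*y - 1.84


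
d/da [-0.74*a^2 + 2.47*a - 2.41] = 2.47 - 1.48*a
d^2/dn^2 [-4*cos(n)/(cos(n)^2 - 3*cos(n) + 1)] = (-4*sin(n)^2*cos(n) - 12*sin(n)^2 - 24*cos(n) + 36)*sin(n)^2/(sin(n)^2 + 3*cos(n) - 2)^3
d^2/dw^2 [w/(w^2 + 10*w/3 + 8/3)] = 6*(4*w*(3*w + 5)^2 - (9*w + 10)*(3*w^2 + 10*w + 8))/(3*w^2 + 10*w + 8)^3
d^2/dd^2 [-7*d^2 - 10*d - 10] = -14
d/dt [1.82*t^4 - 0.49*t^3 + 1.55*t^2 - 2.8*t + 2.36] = 7.28*t^3 - 1.47*t^2 + 3.1*t - 2.8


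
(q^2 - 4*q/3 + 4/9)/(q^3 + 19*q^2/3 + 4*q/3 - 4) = (q - 2/3)/(q^2 + 7*q + 6)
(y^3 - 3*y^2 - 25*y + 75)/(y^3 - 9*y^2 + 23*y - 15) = (y + 5)/(y - 1)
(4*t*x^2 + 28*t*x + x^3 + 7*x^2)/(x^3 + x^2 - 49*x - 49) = x*(4*t + x)/(x^2 - 6*x - 7)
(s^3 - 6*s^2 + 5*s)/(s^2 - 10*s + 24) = s*(s^2 - 6*s + 5)/(s^2 - 10*s + 24)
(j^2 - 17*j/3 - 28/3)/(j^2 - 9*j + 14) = (j + 4/3)/(j - 2)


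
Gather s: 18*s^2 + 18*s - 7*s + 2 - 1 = 18*s^2 + 11*s + 1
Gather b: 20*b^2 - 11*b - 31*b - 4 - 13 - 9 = 20*b^2 - 42*b - 26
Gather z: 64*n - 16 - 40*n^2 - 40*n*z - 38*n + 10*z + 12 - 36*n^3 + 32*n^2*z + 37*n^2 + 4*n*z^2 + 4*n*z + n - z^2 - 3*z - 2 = -36*n^3 - 3*n^2 + 27*n + z^2*(4*n - 1) + z*(32*n^2 - 36*n + 7) - 6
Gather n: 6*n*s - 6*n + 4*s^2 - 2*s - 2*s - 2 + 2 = n*(6*s - 6) + 4*s^2 - 4*s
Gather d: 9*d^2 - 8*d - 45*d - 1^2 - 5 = 9*d^2 - 53*d - 6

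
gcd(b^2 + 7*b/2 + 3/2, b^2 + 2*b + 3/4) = b + 1/2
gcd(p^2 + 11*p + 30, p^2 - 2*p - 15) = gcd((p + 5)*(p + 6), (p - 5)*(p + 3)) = 1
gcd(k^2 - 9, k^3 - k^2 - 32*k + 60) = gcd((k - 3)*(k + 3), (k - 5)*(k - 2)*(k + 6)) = 1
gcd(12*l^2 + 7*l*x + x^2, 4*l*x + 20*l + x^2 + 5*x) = 4*l + x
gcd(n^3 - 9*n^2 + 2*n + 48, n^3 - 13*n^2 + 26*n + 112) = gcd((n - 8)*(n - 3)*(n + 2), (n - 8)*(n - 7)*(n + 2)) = n^2 - 6*n - 16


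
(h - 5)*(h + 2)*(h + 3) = h^3 - 19*h - 30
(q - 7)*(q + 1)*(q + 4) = q^3 - 2*q^2 - 31*q - 28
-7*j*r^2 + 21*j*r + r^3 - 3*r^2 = r*(-7*j + r)*(r - 3)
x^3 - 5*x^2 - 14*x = x*(x - 7)*(x + 2)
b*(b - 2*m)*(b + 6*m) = b^3 + 4*b^2*m - 12*b*m^2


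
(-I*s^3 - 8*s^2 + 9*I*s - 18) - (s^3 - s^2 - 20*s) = -s^3 - I*s^3 - 7*s^2 + 20*s + 9*I*s - 18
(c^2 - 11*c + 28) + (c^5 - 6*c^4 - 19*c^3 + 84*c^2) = c^5 - 6*c^4 - 19*c^3 + 85*c^2 - 11*c + 28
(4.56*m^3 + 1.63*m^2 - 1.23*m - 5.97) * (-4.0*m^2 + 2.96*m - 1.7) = -18.24*m^5 + 6.9776*m^4 + 1.9928*m^3 + 17.4682*m^2 - 15.5802*m + 10.149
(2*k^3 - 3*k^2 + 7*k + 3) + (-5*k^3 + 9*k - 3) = -3*k^3 - 3*k^2 + 16*k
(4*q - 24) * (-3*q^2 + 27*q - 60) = -12*q^3 + 180*q^2 - 888*q + 1440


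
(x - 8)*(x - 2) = x^2 - 10*x + 16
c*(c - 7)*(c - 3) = c^3 - 10*c^2 + 21*c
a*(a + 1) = a^2 + a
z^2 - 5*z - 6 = (z - 6)*(z + 1)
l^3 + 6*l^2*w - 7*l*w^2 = l*(l - w)*(l + 7*w)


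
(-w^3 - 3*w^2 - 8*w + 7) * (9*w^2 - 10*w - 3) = -9*w^5 - 17*w^4 - 39*w^3 + 152*w^2 - 46*w - 21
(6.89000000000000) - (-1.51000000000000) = 8.40000000000000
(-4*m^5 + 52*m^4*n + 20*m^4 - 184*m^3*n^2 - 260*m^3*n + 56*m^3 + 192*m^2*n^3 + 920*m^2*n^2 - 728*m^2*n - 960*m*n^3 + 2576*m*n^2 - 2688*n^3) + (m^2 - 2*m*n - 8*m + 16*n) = -4*m^5 + 52*m^4*n + 20*m^4 - 184*m^3*n^2 - 260*m^3*n + 56*m^3 + 192*m^2*n^3 + 920*m^2*n^2 - 728*m^2*n + m^2 - 960*m*n^3 + 2576*m*n^2 - 2*m*n - 8*m - 2688*n^3 + 16*n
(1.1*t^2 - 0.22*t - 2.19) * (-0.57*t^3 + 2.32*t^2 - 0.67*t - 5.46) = -0.627*t^5 + 2.6774*t^4 + 0.000899999999999901*t^3 - 10.9394*t^2 + 2.6685*t + 11.9574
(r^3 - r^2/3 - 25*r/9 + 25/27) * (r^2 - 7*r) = r^5 - 22*r^4/3 - 4*r^3/9 + 550*r^2/27 - 175*r/27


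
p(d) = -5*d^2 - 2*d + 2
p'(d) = -10*d - 2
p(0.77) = -2.50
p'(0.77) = -9.70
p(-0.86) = 0.02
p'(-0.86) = 6.60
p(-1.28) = -3.63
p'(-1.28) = 10.80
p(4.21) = -95.04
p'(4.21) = -44.10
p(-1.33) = -4.18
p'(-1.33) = 11.30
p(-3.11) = -40.14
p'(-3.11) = 29.10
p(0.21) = 1.36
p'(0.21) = -4.10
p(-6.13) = -173.62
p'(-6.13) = 59.30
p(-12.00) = -694.00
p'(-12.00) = 118.00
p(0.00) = 2.00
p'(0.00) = -2.00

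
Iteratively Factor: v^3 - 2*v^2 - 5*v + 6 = (v - 1)*(v^2 - v - 6) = (v - 3)*(v - 1)*(v + 2)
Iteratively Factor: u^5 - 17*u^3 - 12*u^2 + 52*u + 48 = (u - 2)*(u^4 + 2*u^3 - 13*u^2 - 38*u - 24) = (u - 2)*(u + 2)*(u^3 - 13*u - 12) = (u - 4)*(u - 2)*(u + 2)*(u^2 + 4*u + 3) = (u - 4)*(u - 2)*(u + 1)*(u + 2)*(u + 3)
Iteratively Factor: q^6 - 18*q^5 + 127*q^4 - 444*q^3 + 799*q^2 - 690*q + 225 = (q - 1)*(q^5 - 17*q^4 + 110*q^3 - 334*q^2 + 465*q - 225) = (q - 3)*(q - 1)*(q^4 - 14*q^3 + 68*q^2 - 130*q + 75) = (q - 5)*(q - 3)*(q - 1)*(q^3 - 9*q^2 + 23*q - 15) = (q - 5)^2*(q - 3)*(q - 1)*(q^2 - 4*q + 3) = (q - 5)^2*(q - 3)^2*(q - 1)*(q - 1)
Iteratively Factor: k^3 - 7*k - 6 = (k - 3)*(k^2 + 3*k + 2) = (k - 3)*(k + 1)*(k + 2)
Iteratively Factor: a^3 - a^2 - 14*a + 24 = (a - 3)*(a^2 + 2*a - 8) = (a - 3)*(a - 2)*(a + 4)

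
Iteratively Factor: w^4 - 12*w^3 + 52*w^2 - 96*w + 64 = (w - 4)*(w^3 - 8*w^2 + 20*w - 16) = (w - 4)*(w - 2)*(w^2 - 6*w + 8) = (w - 4)^2*(w - 2)*(w - 2)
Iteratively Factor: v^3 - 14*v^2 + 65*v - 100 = (v - 4)*(v^2 - 10*v + 25) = (v - 5)*(v - 4)*(v - 5)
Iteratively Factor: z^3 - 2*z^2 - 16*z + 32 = (z - 2)*(z^2 - 16) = (z - 2)*(z + 4)*(z - 4)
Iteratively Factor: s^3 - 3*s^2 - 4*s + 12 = (s - 3)*(s^2 - 4) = (s - 3)*(s + 2)*(s - 2)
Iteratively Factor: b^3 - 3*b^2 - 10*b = (b - 5)*(b^2 + 2*b) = b*(b - 5)*(b + 2)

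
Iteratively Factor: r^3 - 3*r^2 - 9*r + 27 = (r - 3)*(r^2 - 9) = (r - 3)*(r + 3)*(r - 3)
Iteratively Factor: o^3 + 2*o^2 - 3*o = (o + 3)*(o^2 - o) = o*(o + 3)*(o - 1)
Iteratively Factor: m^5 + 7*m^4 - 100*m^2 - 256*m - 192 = (m + 2)*(m^4 + 5*m^3 - 10*m^2 - 80*m - 96) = (m - 4)*(m + 2)*(m^3 + 9*m^2 + 26*m + 24) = (m - 4)*(m + 2)^2*(m^2 + 7*m + 12) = (m - 4)*(m + 2)^2*(m + 4)*(m + 3)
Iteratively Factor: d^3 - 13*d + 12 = (d + 4)*(d^2 - 4*d + 3) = (d - 3)*(d + 4)*(d - 1)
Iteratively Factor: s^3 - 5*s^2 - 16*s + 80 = (s - 4)*(s^2 - s - 20) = (s - 4)*(s + 4)*(s - 5)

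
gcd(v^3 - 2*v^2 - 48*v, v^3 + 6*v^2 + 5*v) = v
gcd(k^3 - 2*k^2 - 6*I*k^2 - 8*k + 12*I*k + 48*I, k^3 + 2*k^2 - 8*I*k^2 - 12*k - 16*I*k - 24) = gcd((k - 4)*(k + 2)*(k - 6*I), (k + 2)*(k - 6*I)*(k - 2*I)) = k^2 + k*(2 - 6*I) - 12*I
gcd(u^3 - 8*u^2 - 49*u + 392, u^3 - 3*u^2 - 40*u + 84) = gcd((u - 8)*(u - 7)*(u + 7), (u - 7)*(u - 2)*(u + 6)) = u - 7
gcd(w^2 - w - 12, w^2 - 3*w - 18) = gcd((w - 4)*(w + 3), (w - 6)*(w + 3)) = w + 3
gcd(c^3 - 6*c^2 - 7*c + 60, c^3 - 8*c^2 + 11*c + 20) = c^2 - 9*c + 20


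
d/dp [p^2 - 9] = 2*p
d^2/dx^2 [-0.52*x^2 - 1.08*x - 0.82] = -1.04000000000000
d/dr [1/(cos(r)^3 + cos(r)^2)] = (3*cos(r) + 2)*sin(r)/((cos(r) + 1)^2*cos(r)^3)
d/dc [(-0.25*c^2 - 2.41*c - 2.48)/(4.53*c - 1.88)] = (-1.1325*c^2 + 0.94*c + 15.7652)/(20.5209*c^2 - 17.0328*c + 3.5344)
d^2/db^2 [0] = 0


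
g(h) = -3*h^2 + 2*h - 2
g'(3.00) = -16.00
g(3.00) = -23.00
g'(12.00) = -70.00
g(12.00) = -410.00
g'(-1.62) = 11.72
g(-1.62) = -13.11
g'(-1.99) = 13.94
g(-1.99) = -17.86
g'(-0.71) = 6.26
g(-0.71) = -4.93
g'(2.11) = -10.66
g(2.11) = -11.14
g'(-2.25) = 15.50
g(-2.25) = -21.69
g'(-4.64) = 29.84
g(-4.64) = -75.87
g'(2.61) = -13.66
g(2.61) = -17.22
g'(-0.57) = 5.42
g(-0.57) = -4.11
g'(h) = 2 - 6*h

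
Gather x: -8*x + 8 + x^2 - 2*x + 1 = x^2 - 10*x + 9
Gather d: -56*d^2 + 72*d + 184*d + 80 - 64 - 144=-56*d^2 + 256*d - 128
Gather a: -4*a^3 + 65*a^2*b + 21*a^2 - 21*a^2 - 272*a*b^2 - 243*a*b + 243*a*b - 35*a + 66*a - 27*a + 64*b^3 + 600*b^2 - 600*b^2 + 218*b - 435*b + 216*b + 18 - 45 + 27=-4*a^3 + 65*a^2*b + a*(4 - 272*b^2) + 64*b^3 - b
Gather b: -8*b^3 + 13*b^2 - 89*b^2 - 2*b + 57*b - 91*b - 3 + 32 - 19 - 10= -8*b^3 - 76*b^2 - 36*b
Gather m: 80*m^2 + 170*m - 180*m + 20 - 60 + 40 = 80*m^2 - 10*m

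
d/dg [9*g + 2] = 9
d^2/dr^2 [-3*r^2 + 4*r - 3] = -6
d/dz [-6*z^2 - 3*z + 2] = -12*z - 3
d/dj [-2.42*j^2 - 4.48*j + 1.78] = -4.84*j - 4.48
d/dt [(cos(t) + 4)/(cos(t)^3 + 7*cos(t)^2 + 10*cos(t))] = (115*cos(t) + 19*cos(2*t) + cos(3*t) + 99)*sin(t)/(2*(cos(t) + 2)^2*(cos(t) + 5)^2*cos(t)^2)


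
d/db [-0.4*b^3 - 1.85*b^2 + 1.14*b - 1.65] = -1.2*b^2 - 3.7*b + 1.14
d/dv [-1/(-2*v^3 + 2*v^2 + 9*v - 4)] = (-6*v^2 + 4*v + 9)/(2*v^3 - 2*v^2 - 9*v + 4)^2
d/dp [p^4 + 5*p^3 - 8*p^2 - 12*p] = 4*p^3 + 15*p^2 - 16*p - 12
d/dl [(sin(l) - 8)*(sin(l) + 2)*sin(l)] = (3*sin(l)^2 - 12*sin(l) - 16)*cos(l)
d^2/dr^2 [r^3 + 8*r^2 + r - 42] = 6*r + 16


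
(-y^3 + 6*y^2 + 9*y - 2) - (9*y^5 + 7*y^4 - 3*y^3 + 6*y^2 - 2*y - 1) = -9*y^5 - 7*y^4 + 2*y^3 + 11*y - 1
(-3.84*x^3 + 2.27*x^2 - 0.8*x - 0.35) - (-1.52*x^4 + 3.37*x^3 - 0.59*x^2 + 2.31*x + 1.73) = 1.52*x^4 - 7.21*x^3 + 2.86*x^2 - 3.11*x - 2.08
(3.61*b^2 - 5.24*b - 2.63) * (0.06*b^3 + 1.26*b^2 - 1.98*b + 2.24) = 0.2166*b^5 + 4.2342*b^4 - 13.908*b^3 + 15.1478*b^2 - 6.5302*b - 5.8912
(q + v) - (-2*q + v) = 3*q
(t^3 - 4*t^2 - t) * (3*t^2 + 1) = 3*t^5 - 12*t^4 - 2*t^3 - 4*t^2 - t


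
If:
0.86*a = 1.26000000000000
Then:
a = 1.47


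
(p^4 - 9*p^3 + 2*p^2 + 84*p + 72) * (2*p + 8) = 2*p^5 - 10*p^4 - 68*p^3 + 184*p^2 + 816*p + 576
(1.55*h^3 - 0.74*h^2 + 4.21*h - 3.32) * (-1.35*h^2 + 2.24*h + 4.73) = -2.0925*h^5 + 4.471*h^4 - 0.00959999999999983*h^3 + 10.4122*h^2 + 12.4765*h - 15.7036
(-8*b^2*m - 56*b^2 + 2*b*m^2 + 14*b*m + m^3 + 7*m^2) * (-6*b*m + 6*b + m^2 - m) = 48*b^3*m^2 + 288*b^3*m - 336*b^3 - 20*b^2*m^3 - 120*b^2*m^2 + 140*b^2*m - 4*b*m^4 - 24*b*m^3 + 28*b*m^2 + m^5 + 6*m^4 - 7*m^3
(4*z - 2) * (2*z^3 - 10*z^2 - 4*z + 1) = 8*z^4 - 44*z^3 + 4*z^2 + 12*z - 2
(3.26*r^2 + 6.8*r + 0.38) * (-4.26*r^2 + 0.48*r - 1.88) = -13.8876*r^4 - 27.4032*r^3 - 4.4836*r^2 - 12.6016*r - 0.7144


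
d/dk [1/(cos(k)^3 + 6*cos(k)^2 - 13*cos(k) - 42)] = (3*cos(k)^2 + 12*cos(k) - 13)*sin(k)/(cos(k)^3 + 6*cos(k)^2 - 13*cos(k) - 42)^2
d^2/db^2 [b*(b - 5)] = 2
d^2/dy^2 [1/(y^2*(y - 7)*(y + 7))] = 2*(10*y^4 - 441*y^2 + 7203)/(y^4*(y^6 - 147*y^4 + 7203*y^2 - 117649))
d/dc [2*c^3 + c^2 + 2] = 2*c*(3*c + 1)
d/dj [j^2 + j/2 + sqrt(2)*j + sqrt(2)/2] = 2*j + 1/2 + sqrt(2)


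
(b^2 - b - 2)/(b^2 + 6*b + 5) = (b - 2)/(b + 5)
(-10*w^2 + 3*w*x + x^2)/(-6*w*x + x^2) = (10*w^2 - 3*w*x - x^2)/(x*(6*w - x))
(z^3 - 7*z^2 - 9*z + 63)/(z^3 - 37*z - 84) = (z - 3)/(z + 4)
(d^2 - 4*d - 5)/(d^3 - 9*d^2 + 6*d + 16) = (d - 5)/(d^2 - 10*d + 16)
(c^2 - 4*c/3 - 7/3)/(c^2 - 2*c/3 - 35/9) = 3*(c + 1)/(3*c + 5)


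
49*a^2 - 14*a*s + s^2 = (-7*a + s)^2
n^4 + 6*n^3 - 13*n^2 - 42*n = n*(n - 3)*(n + 2)*(n + 7)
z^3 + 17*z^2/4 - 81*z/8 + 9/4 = (z - 3/2)*(z - 1/4)*(z + 6)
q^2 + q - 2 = (q - 1)*(q + 2)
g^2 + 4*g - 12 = (g - 2)*(g + 6)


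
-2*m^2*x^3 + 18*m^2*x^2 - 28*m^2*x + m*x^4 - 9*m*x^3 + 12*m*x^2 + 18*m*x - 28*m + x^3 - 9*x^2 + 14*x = (-2*m + x)*(x - 7)*(x - 2)*(m*x + 1)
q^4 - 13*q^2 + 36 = (q - 3)*(q - 2)*(q + 2)*(q + 3)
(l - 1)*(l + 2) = l^2 + l - 2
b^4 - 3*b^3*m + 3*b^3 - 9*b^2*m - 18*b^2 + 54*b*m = b*(b - 3)*(b + 6)*(b - 3*m)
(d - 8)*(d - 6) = d^2 - 14*d + 48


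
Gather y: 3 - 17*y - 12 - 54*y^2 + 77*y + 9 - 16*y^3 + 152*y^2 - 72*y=-16*y^3 + 98*y^2 - 12*y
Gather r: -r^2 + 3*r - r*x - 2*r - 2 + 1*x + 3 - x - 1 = -r^2 + r*(1 - x)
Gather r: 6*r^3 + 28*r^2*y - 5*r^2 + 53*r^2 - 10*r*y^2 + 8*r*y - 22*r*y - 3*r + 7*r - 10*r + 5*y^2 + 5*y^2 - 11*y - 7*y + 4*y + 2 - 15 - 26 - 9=6*r^3 + r^2*(28*y + 48) + r*(-10*y^2 - 14*y - 6) + 10*y^2 - 14*y - 48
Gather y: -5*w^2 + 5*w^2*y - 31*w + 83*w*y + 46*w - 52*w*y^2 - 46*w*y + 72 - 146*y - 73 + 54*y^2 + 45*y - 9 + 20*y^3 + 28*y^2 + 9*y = -5*w^2 + 15*w + 20*y^3 + y^2*(82 - 52*w) + y*(5*w^2 + 37*w - 92) - 10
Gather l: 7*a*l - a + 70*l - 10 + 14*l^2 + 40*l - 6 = -a + 14*l^2 + l*(7*a + 110) - 16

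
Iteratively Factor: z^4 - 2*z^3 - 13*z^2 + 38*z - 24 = (z - 3)*(z^3 + z^2 - 10*z + 8) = (z - 3)*(z - 1)*(z^2 + 2*z - 8) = (z - 3)*(z - 1)*(z + 4)*(z - 2)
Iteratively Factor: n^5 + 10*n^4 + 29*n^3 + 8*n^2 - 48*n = (n - 1)*(n^4 + 11*n^3 + 40*n^2 + 48*n) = (n - 1)*(n + 4)*(n^3 + 7*n^2 + 12*n) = (n - 1)*(n + 4)^2*(n^2 + 3*n) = n*(n - 1)*(n + 4)^2*(n + 3)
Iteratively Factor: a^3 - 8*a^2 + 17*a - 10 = (a - 5)*(a^2 - 3*a + 2) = (a - 5)*(a - 2)*(a - 1)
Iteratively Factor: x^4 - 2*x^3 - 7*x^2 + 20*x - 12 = (x - 1)*(x^3 - x^2 - 8*x + 12) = (x - 2)*(x - 1)*(x^2 + x - 6) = (x - 2)^2*(x - 1)*(x + 3)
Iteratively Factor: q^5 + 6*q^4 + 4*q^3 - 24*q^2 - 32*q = (q + 2)*(q^4 + 4*q^3 - 4*q^2 - 16*q) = (q - 2)*(q + 2)*(q^3 + 6*q^2 + 8*q) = q*(q - 2)*(q + 2)*(q^2 + 6*q + 8) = q*(q - 2)*(q + 2)*(q + 4)*(q + 2)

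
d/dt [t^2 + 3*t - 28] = 2*t + 3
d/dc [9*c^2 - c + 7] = 18*c - 1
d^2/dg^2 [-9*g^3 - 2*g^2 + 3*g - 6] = -54*g - 4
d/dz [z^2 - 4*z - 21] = 2*z - 4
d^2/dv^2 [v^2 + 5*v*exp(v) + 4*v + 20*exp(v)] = 5*v*exp(v) + 30*exp(v) + 2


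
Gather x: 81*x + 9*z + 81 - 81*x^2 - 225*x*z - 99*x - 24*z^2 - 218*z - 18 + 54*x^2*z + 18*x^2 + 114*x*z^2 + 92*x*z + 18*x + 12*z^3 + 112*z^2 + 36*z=x^2*(54*z - 63) + x*(114*z^2 - 133*z) + 12*z^3 + 88*z^2 - 173*z + 63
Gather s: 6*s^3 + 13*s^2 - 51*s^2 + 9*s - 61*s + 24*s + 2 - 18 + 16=6*s^3 - 38*s^2 - 28*s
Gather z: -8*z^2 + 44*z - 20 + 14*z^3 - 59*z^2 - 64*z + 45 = 14*z^3 - 67*z^2 - 20*z + 25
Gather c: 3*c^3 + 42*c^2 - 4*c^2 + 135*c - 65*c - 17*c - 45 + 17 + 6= 3*c^3 + 38*c^2 + 53*c - 22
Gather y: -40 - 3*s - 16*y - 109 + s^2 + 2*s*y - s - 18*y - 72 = s^2 - 4*s + y*(2*s - 34) - 221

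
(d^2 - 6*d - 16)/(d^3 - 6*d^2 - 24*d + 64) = (d + 2)/(d^2 + 2*d - 8)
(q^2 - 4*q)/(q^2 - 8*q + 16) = q/(q - 4)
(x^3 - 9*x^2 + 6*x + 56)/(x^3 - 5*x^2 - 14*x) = (x - 4)/x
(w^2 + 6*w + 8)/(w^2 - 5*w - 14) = (w + 4)/(w - 7)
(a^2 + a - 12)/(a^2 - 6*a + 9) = (a + 4)/(a - 3)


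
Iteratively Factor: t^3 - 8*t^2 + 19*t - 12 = (t - 1)*(t^2 - 7*t + 12) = (t - 3)*(t - 1)*(t - 4)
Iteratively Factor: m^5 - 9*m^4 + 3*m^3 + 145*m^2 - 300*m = (m - 5)*(m^4 - 4*m^3 - 17*m^2 + 60*m) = m*(m - 5)*(m^3 - 4*m^2 - 17*m + 60) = m*(m - 5)^2*(m^2 + m - 12) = m*(m - 5)^2*(m - 3)*(m + 4)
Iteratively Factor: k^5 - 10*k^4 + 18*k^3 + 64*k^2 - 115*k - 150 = (k - 5)*(k^4 - 5*k^3 - 7*k^2 + 29*k + 30) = (k - 5)*(k + 1)*(k^3 - 6*k^2 - k + 30) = (k - 5)*(k - 3)*(k + 1)*(k^2 - 3*k - 10) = (k - 5)*(k - 3)*(k + 1)*(k + 2)*(k - 5)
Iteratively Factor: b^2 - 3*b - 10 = (b - 5)*(b + 2)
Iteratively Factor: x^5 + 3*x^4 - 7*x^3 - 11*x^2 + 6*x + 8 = (x - 1)*(x^4 + 4*x^3 - 3*x^2 - 14*x - 8) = (x - 1)*(x + 1)*(x^3 + 3*x^2 - 6*x - 8) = (x - 1)*(x + 1)*(x + 4)*(x^2 - x - 2) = (x - 1)*(x + 1)^2*(x + 4)*(x - 2)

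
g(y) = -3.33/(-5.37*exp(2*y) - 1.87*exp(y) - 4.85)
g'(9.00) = 0.00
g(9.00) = 0.00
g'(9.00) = 0.00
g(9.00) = 0.00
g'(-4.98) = -0.00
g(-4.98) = 0.68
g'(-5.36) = -0.00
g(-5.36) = 0.69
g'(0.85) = -0.14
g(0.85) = 0.09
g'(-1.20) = -0.15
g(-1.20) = 0.56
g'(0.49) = -0.21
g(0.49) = 0.15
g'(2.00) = -0.02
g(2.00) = 0.01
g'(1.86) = -0.03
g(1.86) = 0.01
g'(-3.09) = -0.01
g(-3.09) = 0.67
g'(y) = -3.33*(10.74*exp(2*y) + 1.87*exp(y))/(-5.37*exp(2*y) - 1.87*exp(y) - 4.85)^2 = (-35.7642*exp(y) - 6.2271)*exp(y)/(5.37*exp(2*y) + 1.87*exp(y) + 4.85)^2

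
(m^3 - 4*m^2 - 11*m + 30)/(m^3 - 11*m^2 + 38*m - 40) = (m + 3)/(m - 4)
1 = 1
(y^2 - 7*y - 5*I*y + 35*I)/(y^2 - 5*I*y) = (y - 7)/y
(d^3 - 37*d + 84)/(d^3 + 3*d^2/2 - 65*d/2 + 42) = 2*(d - 3)/(2*d - 3)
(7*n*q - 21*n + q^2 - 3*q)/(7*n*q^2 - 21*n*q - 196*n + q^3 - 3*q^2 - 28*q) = (q - 3)/(q^2 - 3*q - 28)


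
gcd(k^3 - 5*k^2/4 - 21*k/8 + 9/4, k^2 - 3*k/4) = k - 3/4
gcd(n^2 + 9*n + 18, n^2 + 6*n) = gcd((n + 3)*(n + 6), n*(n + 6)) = n + 6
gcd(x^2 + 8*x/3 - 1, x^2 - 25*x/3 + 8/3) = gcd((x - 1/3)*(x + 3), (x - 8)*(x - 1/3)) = x - 1/3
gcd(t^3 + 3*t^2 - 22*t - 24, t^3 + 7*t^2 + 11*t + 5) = t + 1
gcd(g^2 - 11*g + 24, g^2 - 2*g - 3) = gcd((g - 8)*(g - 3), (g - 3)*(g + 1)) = g - 3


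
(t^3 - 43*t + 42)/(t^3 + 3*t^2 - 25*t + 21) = (t - 6)/(t - 3)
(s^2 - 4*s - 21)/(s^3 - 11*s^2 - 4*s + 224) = (s + 3)/(s^2 - 4*s - 32)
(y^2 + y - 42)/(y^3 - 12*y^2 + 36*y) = (y + 7)/(y*(y - 6))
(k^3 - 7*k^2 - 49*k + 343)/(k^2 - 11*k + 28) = (k^2 - 49)/(k - 4)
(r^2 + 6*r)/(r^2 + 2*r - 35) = r*(r + 6)/(r^2 + 2*r - 35)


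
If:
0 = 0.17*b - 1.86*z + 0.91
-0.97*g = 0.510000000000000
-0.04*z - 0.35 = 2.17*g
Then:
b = 210.99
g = -0.53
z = 19.77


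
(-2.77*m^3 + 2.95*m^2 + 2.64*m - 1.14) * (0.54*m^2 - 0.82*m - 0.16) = -1.4958*m^5 + 3.8644*m^4 - 0.5502*m^3 - 3.2524*m^2 + 0.5124*m + 0.1824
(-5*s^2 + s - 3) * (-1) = 5*s^2 - s + 3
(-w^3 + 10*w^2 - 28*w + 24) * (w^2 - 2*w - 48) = -w^5 + 12*w^4 - 400*w^2 + 1296*w - 1152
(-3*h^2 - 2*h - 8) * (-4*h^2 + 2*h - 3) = 12*h^4 + 2*h^3 + 37*h^2 - 10*h + 24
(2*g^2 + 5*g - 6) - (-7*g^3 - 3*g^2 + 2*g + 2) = 7*g^3 + 5*g^2 + 3*g - 8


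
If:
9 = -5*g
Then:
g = -9/5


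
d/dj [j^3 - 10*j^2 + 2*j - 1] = 3*j^2 - 20*j + 2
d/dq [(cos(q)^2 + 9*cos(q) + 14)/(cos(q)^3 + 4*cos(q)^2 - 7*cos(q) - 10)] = (cos(q)^4 + 18*cos(q)^3 + 85*cos(q)^2 + 132*cos(q) - 8)*sin(q)/((cos(q) - 2)^2*(cos(q) + 1)^2*(cos(q) + 5)^2)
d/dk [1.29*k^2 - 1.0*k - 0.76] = 2.58*k - 1.0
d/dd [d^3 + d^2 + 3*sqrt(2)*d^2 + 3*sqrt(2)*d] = 3*d^2 + 2*d + 6*sqrt(2)*d + 3*sqrt(2)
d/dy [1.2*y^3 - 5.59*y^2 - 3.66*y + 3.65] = 3.6*y^2 - 11.18*y - 3.66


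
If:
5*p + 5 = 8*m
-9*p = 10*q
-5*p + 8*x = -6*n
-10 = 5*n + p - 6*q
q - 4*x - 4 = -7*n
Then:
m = -65/216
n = -14/135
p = -40/27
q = 4/3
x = -229/270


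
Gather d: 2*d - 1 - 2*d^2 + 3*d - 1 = -2*d^2 + 5*d - 2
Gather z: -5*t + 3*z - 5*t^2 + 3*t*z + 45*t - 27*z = -5*t^2 + 40*t + z*(3*t - 24)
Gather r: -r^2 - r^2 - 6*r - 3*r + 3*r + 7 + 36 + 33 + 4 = -2*r^2 - 6*r + 80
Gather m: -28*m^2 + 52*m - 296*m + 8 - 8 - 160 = -28*m^2 - 244*m - 160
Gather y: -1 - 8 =-9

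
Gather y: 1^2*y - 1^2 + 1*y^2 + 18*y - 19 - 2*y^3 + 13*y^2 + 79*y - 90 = -2*y^3 + 14*y^2 + 98*y - 110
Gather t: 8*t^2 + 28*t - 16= 8*t^2 + 28*t - 16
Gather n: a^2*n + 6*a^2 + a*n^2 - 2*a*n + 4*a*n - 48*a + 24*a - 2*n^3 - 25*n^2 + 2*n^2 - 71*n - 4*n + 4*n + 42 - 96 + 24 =6*a^2 - 24*a - 2*n^3 + n^2*(a - 23) + n*(a^2 + 2*a - 71) - 30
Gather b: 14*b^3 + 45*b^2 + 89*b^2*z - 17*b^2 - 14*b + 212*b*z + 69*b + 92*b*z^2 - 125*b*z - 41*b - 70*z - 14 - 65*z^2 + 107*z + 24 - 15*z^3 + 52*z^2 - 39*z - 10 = 14*b^3 + b^2*(89*z + 28) + b*(92*z^2 + 87*z + 14) - 15*z^3 - 13*z^2 - 2*z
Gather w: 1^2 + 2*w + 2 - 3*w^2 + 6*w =-3*w^2 + 8*w + 3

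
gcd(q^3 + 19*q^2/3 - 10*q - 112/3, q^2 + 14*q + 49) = q + 7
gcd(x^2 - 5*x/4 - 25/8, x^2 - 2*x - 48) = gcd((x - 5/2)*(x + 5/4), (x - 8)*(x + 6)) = 1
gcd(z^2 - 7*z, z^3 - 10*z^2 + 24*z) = z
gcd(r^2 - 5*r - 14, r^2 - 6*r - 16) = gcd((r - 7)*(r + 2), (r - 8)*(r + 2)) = r + 2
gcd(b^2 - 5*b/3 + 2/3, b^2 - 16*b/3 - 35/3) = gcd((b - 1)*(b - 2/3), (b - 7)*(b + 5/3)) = 1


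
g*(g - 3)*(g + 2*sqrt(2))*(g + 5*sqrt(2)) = g^4 - 3*g^3 + 7*sqrt(2)*g^3 - 21*sqrt(2)*g^2 + 20*g^2 - 60*g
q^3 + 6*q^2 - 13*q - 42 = (q - 3)*(q + 2)*(q + 7)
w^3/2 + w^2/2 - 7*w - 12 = (w/2 + 1)*(w - 4)*(w + 3)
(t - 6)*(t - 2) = t^2 - 8*t + 12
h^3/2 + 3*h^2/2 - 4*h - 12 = (h/2 + sqrt(2))*(h + 3)*(h - 2*sqrt(2))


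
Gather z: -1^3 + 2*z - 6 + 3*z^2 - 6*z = 3*z^2 - 4*z - 7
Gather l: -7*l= -7*l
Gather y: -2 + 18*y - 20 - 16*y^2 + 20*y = -16*y^2 + 38*y - 22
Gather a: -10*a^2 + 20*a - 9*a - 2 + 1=-10*a^2 + 11*a - 1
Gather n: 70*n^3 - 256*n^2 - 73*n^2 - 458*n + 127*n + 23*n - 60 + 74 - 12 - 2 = 70*n^3 - 329*n^2 - 308*n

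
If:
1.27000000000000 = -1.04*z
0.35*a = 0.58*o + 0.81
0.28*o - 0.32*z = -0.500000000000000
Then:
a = -2.96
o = -3.18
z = -1.22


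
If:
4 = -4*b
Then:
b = -1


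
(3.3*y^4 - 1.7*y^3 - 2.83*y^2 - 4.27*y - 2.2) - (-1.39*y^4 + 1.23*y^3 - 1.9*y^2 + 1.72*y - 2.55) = 4.69*y^4 - 2.93*y^3 - 0.93*y^2 - 5.99*y + 0.35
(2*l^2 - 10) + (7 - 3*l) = 2*l^2 - 3*l - 3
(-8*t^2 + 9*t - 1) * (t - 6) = -8*t^3 + 57*t^2 - 55*t + 6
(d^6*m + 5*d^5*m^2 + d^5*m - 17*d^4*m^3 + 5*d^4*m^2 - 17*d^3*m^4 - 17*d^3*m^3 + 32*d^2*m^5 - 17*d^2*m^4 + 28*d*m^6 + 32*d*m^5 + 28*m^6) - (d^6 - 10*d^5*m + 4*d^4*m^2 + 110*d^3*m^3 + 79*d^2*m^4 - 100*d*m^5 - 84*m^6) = d^6*m - d^6 + 5*d^5*m^2 + 11*d^5*m - 17*d^4*m^3 + d^4*m^2 - 17*d^3*m^4 - 127*d^3*m^3 + 32*d^2*m^5 - 96*d^2*m^4 + 28*d*m^6 + 132*d*m^5 + 112*m^6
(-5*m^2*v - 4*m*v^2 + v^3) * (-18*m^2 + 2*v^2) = 90*m^4*v + 72*m^3*v^2 - 28*m^2*v^3 - 8*m*v^4 + 2*v^5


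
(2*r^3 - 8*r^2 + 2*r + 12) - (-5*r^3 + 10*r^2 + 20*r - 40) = 7*r^3 - 18*r^2 - 18*r + 52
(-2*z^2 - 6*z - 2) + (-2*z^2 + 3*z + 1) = -4*z^2 - 3*z - 1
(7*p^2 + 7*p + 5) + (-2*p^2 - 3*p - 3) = 5*p^2 + 4*p + 2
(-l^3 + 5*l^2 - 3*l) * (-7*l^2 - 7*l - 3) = 7*l^5 - 28*l^4 - 11*l^3 + 6*l^2 + 9*l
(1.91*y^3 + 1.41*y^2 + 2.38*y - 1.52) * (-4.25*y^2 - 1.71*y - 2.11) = -8.1175*y^5 - 9.2586*y^4 - 16.5562*y^3 - 0.5849*y^2 - 2.4226*y + 3.2072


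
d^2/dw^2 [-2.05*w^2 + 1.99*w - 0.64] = -4.10000000000000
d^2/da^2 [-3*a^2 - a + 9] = -6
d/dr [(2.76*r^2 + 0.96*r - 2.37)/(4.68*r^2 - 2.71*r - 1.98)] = (-11.9724*r^2 + 11.2536*r - 8.3235)/(21.9024*r^4 - 25.3656*r^3 - 11.1887*r^2 + 10.7316*r + 3.9204)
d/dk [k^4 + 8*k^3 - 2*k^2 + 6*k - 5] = 4*k^3 + 24*k^2 - 4*k + 6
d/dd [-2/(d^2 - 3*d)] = 2*(2*d - 3)/(d^2*(d - 3)^2)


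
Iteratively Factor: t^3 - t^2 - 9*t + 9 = (t - 3)*(t^2 + 2*t - 3) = (t - 3)*(t - 1)*(t + 3)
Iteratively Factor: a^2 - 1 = (a - 1)*(a + 1)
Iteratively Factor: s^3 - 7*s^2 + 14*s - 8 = (s - 1)*(s^2 - 6*s + 8) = (s - 4)*(s - 1)*(s - 2)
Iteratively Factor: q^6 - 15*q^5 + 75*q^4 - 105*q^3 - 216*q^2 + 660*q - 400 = (q - 5)*(q^5 - 10*q^4 + 25*q^3 + 20*q^2 - 116*q + 80) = (q - 5)^2*(q^4 - 5*q^3 + 20*q - 16) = (q - 5)^2*(q - 2)*(q^3 - 3*q^2 - 6*q + 8) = (q - 5)^2*(q - 4)*(q - 2)*(q^2 + q - 2) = (q - 5)^2*(q - 4)*(q - 2)*(q - 1)*(q + 2)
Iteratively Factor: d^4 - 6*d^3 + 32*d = (d + 2)*(d^3 - 8*d^2 + 16*d) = (d - 4)*(d + 2)*(d^2 - 4*d) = (d - 4)^2*(d + 2)*(d)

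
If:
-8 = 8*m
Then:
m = -1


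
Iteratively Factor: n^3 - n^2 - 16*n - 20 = (n + 2)*(n^2 - 3*n - 10) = (n - 5)*(n + 2)*(n + 2)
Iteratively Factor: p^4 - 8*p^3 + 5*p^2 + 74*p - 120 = (p - 4)*(p^3 - 4*p^2 - 11*p + 30) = (p - 4)*(p - 2)*(p^2 - 2*p - 15) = (p - 4)*(p - 2)*(p + 3)*(p - 5)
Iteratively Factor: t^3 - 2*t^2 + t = (t - 1)*(t^2 - t) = t*(t - 1)*(t - 1)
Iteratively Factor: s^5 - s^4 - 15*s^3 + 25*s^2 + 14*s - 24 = (s - 2)*(s^4 + s^3 - 13*s^2 - s + 12) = (s - 2)*(s - 1)*(s^3 + 2*s^2 - 11*s - 12) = (s - 2)*(s - 1)*(s + 4)*(s^2 - 2*s - 3) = (s - 3)*(s - 2)*(s - 1)*(s + 4)*(s + 1)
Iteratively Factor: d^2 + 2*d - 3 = (d + 3)*(d - 1)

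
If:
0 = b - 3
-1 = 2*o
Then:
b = 3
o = -1/2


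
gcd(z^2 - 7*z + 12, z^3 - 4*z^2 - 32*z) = 1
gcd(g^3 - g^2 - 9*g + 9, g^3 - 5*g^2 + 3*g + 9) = g - 3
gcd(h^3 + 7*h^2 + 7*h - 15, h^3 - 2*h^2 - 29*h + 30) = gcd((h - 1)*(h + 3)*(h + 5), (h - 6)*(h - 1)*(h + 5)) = h^2 + 4*h - 5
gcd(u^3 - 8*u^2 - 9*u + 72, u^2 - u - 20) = 1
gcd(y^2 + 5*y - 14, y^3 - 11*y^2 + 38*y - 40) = y - 2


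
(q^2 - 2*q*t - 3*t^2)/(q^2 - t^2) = (q - 3*t)/(q - t)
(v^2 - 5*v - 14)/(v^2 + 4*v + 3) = (v^2 - 5*v - 14)/(v^2 + 4*v + 3)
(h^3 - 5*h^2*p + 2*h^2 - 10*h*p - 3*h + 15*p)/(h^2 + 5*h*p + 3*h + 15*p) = (h^2 - 5*h*p - h + 5*p)/(h + 5*p)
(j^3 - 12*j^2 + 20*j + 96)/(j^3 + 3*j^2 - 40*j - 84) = (j - 8)/(j + 7)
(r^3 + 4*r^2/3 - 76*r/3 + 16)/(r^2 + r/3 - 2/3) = (r^2 + 2*r - 24)/(r + 1)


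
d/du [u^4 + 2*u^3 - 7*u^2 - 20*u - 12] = 4*u^3 + 6*u^2 - 14*u - 20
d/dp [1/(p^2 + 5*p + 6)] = (-2*p - 5)/(p^2 + 5*p + 6)^2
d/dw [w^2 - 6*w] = 2*w - 6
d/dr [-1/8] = 0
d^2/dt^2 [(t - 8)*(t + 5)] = 2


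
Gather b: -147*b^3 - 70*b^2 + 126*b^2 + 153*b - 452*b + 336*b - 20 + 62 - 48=-147*b^3 + 56*b^2 + 37*b - 6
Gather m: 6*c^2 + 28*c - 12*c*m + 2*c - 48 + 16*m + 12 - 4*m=6*c^2 + 30*c + m*(12 - 12*c) - 36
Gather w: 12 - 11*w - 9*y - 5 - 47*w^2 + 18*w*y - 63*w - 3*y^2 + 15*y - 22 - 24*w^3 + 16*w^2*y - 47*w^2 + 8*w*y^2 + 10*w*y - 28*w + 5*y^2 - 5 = -24*w^3 + w^2*(16*y - 94) + w*(8*y^2 + 28*y - 102) + 2*y^2 + 6*y - 20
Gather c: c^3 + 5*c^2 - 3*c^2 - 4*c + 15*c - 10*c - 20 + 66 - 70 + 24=c^3 + 2*c^2 + c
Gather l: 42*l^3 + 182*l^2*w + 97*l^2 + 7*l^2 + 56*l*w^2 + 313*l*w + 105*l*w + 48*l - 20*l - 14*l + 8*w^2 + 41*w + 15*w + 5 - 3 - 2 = 42*l^3 + l^2*(182*w + 104) + l*(56*w^2 + 418*w + 14) + 8*w^2 + 56*w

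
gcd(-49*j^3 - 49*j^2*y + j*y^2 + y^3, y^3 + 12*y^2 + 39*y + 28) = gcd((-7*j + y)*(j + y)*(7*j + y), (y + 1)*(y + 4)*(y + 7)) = 1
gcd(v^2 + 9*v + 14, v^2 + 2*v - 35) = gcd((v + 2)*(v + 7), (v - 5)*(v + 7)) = v + 7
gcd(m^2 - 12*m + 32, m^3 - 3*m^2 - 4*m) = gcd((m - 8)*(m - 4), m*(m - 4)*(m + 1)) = m - 4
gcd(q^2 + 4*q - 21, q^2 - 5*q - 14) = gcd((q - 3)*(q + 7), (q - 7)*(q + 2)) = 1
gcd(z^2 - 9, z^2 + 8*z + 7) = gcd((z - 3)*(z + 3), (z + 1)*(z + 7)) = 1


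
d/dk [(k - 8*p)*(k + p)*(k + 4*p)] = 3*k^2 - 6*k*p - 36*p^2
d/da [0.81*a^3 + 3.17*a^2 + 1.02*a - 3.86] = 2.43*a^2 + 6.34*a + 1.02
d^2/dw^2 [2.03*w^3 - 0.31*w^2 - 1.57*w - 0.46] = 12.18*w - 0.62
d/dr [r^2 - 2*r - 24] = 2*r - 2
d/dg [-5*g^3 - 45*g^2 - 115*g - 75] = -15*g^2 - 90*g - 115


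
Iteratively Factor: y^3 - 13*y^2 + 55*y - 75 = (y - 3)*(y^2 - 10*y + 25) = (y - 5)*(y - 3)*(y - 5)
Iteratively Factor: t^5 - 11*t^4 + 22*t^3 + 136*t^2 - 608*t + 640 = (t - 4)*(t^4 - 7*t^3 - 6*t^2 + 112*t - 160) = (t - 4)*(t + 4)*(t^3 - 11*t^2 + 38*t - 40) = (t - 4)^2*(t + 4)*(t^2 - 7*t + 10) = (t - 4)^2*(t - 2)*(t + 4)*(t - 5)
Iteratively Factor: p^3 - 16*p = (p - 4)*(p^2 + 4*p) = p*(p - 4)*(p + 4)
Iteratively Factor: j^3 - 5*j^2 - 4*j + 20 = (j + 2)*(j^2 - 7*j + 10) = (j - 5)*(j + 2)*(j - 2)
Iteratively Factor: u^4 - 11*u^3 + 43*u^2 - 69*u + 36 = (u - 3)*(u^3 - 8*u^2 + 19*u - 12) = (u - 4)*(u - 3)*(u^2 - 4*u + 3) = (u - 4)*(u - 3)^2*(u - 1)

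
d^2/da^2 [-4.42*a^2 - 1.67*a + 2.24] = -8.84000000000000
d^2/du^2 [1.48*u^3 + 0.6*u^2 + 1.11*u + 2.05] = 8.88*u + 1.2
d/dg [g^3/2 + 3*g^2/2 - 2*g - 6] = 3*g^2/2 + 3*g - 2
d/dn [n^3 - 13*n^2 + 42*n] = 3*n^2 - 26*n + 42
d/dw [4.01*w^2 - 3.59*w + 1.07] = 8.02*w - 3.59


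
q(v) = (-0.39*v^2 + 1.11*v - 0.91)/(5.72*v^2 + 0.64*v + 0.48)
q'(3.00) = -0.01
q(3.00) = -0.02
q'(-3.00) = -0.04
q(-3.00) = -0.15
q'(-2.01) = -0.09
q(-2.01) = -0.21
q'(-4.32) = -0.02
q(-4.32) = -0.12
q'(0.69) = 0.37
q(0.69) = -0.09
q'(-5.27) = -0.01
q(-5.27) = -0.11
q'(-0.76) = -0.95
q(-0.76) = -0.60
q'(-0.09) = 0.72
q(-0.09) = -2.16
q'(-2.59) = -0.05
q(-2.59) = -0.17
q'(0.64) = 0.46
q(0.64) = -0.11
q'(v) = (1.11 - 0.78*v)/(5.72*v^2 + 0.64*v + 0.48) + (-11.44*v - 0.64)*(-0.39*v^2 + 1.11*v - 0.91)/(5.72*v^2 + 0.64*v + 0.48)^2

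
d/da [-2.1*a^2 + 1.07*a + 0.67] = 1.07 - 4.2*a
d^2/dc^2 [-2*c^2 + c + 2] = -4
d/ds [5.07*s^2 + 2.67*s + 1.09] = 10.14*s + 2.67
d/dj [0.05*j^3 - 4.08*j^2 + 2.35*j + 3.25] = 0.15*j^2 - 8.16*j + 2.35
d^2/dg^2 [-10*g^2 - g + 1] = -20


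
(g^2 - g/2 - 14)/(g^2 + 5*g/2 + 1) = (2*g^2 - g - 28)/(2*g^2 + 5*g + 2)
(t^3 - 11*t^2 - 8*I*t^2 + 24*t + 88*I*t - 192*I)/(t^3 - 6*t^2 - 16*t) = (t^2 - t*(3 + 8*I) + 24*I)/(t*(t + 2))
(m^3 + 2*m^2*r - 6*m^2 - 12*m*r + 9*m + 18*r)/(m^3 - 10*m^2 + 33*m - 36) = (m + 2*r)/(m - 4)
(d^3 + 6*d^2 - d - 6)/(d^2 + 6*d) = d - 1/d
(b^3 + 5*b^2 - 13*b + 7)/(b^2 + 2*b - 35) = (b^2 - 2*b + 1)/(b - 5)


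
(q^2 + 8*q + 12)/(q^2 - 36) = (q + 2)/(q - 6)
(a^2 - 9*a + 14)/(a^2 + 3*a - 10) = (a - 7)/(a + 5)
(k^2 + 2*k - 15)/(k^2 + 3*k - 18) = (k + 5)/(k + 6)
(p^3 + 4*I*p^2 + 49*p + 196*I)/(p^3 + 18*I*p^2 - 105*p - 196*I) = (p - 7*I)/(p + 7*I)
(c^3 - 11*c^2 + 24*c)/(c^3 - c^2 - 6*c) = (c - 8)/(c + 2)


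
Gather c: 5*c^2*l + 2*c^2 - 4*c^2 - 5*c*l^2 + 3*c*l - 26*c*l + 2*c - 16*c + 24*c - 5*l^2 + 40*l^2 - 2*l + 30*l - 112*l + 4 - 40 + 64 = c^2*(5*l - 2) + c*(-5*l^2 - 23*l + 10) + 35*l^2 - 84*l + 28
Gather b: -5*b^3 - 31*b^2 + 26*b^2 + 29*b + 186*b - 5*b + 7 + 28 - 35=-5*b^3 - 5*b^2 + 210*b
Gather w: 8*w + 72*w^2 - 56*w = 72*w^2 - 48*w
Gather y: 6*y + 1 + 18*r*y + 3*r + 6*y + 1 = 3*r + y*(18*r + 12) + 2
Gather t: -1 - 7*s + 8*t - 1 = -7*s + 8*t - 2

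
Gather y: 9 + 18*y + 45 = 18*y + 54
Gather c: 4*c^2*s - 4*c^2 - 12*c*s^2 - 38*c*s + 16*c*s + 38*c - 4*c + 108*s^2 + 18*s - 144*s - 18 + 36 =c^2*(4*s - 4) + c*(-12*s^2 - 22*s + 34) + 108*s^2 - 126*s + 18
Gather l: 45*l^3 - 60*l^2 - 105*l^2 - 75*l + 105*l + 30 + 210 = 45*l^3 - 165*l^2 + 30*l + 240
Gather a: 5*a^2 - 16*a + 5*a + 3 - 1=5*a^2 - 11*a + 2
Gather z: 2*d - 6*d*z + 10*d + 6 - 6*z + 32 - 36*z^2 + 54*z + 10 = 12*d - 36*z^2 + z*(48 - 6*d) + 48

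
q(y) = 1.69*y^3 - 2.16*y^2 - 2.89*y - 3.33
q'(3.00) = 29.78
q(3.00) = 14.19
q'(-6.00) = 205.55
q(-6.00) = -428.79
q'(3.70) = 50.53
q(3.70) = 42.01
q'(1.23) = -0.53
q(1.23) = -7.01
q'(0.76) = -3.24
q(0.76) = -6.03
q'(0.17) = -3.48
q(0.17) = -3.88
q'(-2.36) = 35.54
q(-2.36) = -30.75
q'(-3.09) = 58.87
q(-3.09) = -64.88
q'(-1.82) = 21.77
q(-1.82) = -15.41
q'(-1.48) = 14.61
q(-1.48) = -9.26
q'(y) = 5.07*y^2 - 4.32*y - 2.89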